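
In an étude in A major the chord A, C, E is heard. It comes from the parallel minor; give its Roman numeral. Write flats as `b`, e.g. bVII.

i

The root A is the diatonic 1st degree of A major; the borrowing shows in the chord quality. The diatonic chord on degree 1 would be A (I), but A–C–E is the minor chord from A minor. As a borrowed chord it is labeled i.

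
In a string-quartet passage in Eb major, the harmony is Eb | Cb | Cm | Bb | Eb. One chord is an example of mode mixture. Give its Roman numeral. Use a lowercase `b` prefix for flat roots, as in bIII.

bVI

Eb major has the diatonic set Eb, Fm, Gm, Ab, Bb, Cm, Ddim. Of the given chords, Eb, Cm and Bb are diatonic. Cb (Cb–Eb–Gb) doesn't fit — on degree 6 Eb major would have Cm (vi). Cb is the degree-6 chord of Eb minor, so it is the borrowed bVI.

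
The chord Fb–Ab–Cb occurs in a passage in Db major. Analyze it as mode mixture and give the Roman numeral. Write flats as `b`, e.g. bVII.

The root Fb is the lowered 3rd scale degree — diatonically Db major has F there. Fb–Ab–Cb is a major chord — the form found in Db minor, not the diatonic iii (Fm). Borrowed into Db major it is written bIII.

bIII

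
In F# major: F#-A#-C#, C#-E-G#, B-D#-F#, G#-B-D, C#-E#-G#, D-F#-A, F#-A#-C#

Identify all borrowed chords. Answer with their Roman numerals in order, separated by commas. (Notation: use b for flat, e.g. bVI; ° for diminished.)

v, ii°, bVI

The diatonic triads in F# major are F#, G#m, A#m, B, C#, D#m, E#dim. Of the given chords, F#–A#–C# = F#, B–D#–F# = B and C#–E#–G# = C# are diatonic. C#–E–G# doesn't fit — on degree 5 F# major would have C# (V). C#m is the degree-5 chord of F# minor, so it is the borrowed v. G#–B–D is not: scale degree 2 in F# major carries G#m (ii). In F# minor the chord on that degree is G#dim, so here it functions as ii°, borrowed from the parallel minor. D–F#–A is not: scale degree 6 in F# major carries D#m (vi). In F# minor the chord on that degree is D, so here it functions as bVI, borrowed from the parallel minor.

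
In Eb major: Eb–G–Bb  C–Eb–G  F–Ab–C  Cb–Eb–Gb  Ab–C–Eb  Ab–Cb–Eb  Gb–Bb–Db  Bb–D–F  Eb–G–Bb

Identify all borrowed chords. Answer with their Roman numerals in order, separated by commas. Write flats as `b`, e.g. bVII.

In Eb major the diatonic chords are Eb, Fm, Gm, Ab, Bb, Cm, Ddim. Eb–G–Bb = Eb, C–Eb–G = Cm, F–Ab–C = Fm, Ab–C–Eb = Ab and Bb–D–F = Bb are all diatonic. Cb–Eb–Gb is not: scale degree 6 in Eb major carries Cm (vi). In Eb minor the chord on that degree is Cb, so here it functions as bVI, borrowed from the parallel minor. But Ab–Cb–Eb is foreign: the diatonic IV on degree 4 is Ab, whereas Abm comes from Eb minor. It is labeled iv. Gb–Bb–Db doesn't fit — on degree 3 Eb major would have Gm (iii). Gb is the degree-3 chord of Eb minor, so it is the borrowed bIII.

bVI, iv, bIII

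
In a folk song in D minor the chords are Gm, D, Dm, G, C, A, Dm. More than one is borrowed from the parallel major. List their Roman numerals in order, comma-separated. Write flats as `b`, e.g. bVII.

I, IV

The diatonic triads in D minor (with V from harmonic minor) are Dm, Edim, F, Gm, A, Bb, C. Of the given chords, Gm, Dm, C and A are diatonic. But D (D–F#–A) is foreign: the diatonic i on degree 1 is Dm, whereas D comes from D major. It is labeled I. G (G–B–D) doesn't fit — on degree 4 D minor would have Gm (iv). G is the degree-4 chord of D major, so it is the borrowed IV.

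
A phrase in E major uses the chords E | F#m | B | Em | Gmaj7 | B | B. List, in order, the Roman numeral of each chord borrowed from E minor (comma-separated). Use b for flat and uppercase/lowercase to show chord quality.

i, bIIImaj7

E major has the diatonic set E, F#m, G#m, A, B, C#m, D#dim. E, F#m and B all belong to that set. But Em (E–G–B) is foreign: the diatonic I on degree 1 is E, whereas Em comes from E minor. It is labeled i. But Gmaj7 (G–B–D–F#) is foreign: the diatonic iii on degree 3 is G#m, whereas Gmaj7 comes from E minor. It is labeled bIIImaj7.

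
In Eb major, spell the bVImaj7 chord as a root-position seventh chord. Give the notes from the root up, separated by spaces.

Cb Eb Gb Bb

The root of bVImaj7 is the lowered 6th degree: C becomes Cb. Stacking thirds in Eb minor on Cb gives Cb–Eb–Gb–Bb.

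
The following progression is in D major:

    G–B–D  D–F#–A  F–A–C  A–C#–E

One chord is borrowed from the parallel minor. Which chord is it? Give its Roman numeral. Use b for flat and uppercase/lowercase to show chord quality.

bIII

In D major the diatonic chords are D, Em, F#m, G, A, Bm, C#dim. G–B–D = G, D–F#–A = D and A–C#–E = A are all diatonic. F–A–C doesn't fit — on degree 3 D major would have F#m (iii). F is the degree-3 chord of D minor, so it is the borrowed bIII.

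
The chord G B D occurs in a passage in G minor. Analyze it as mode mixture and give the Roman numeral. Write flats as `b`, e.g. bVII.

I

The root G is the diatonic 1st degree of G minor; the borrowing shows in the chord quality. Diatonically G minor has Gm (i) on that degree; G–B–D is instead the major chord native to G major, so it takes the label I.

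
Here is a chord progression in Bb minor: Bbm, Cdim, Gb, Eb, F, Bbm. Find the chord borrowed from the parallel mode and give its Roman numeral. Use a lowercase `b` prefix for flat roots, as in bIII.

Bb minor has the diatonic set Bbm, Cdim, Db, Ebm, F, Gb, Ab (with V from harmonic minor). Bbm, Cdim, Gb and F are all diatonic. But Eb (Eb–G–Bb) is foreign: the diatonic iv on degree 4 is Ebm, whereas Eb comes from Bb major. It is labeled IV.

IV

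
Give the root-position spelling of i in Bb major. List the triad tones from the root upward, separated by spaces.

The root, Bb, is scale degree 1 — the same note in Bb major and Bb minor; only the chord quality changes. Stacking thirds in Bb minor on Bb gives Bb–Db–F.

Bb Db F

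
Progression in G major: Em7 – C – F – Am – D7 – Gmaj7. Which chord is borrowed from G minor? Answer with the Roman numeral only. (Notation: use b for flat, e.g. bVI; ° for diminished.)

In G major the diatonic chords are G, Am, Bm, C, D, Em, F#dim. Em7, C, Am, D7 and Gmaj7 are all diatonic. F (F–A–C) is not: scale degree 7 in G major carries F#dim (vii°). In G minor the chord on that degree is F, so here it functions as bVII, borrowed from the parallel minor.

bVII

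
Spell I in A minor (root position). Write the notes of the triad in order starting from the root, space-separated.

A C# E

I is built on scale degree 1, which is A in both A minor and its parallel. In A major the chord on A is A–C#–E.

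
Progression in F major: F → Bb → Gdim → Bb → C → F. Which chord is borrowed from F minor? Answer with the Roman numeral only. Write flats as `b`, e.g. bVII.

ii°

In F major the diatonic chords are F, Gm, Am, Bb, C, Dm, Edim. F, Bb and C all belong to that set. But Gdim (G–Bb–Db) is foreign: the diatonic ii on degree 2 is Gm, whereas Gdim comes from F minor. It is labeled ii°.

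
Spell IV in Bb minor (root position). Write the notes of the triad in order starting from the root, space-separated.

Eb G Bb

IV is built on scale degree 4, which is Eb in both Bb minor and its parallel. In Bb major the chord on Eb is Eb–G–Bb.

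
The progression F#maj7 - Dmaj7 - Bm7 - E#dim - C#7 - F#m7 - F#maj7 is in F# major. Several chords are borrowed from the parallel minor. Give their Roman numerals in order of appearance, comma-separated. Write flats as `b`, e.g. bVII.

The diatonic triads in F# major are F#, G#m, A#m, B, C#, D#m, E#dim. F#maj7, E#dim and C#7 all belong to that set. Dmaj7 (D–F#–A–C#) is not: scale degree 6 in F# major carries D#m (vi). In F# minor the chord on that degree is Dmaj7, so here it functions as bVImaj7, borrowed from the parallel minor. But Bm7 (B–D–F#–A) is foreign: the diatonic IV on degree 4 is B, whereas Bm7 comes from F# minor. It is labeled iv7. But F#m7 (F#–A–C#–E) is foreign: the diatonic I on degree 1 is F#, whereas F#m7 comes from F# minor. It is labeled i7.

bVImaj7, iv7, i7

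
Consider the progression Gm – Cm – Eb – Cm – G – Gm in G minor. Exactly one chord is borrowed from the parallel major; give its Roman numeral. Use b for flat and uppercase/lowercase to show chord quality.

In G minor (with V from harmonic minor) the diatonic chords are Gm, Adim, Bb, Cm, D, Eb, F. Gm, Cm and Eb are all diatonic. G (G–B–D) is not: scale degree 1 in G minor carries Gm (i). In G major the chord on that degree is G, so here it functions as I, borrowed from the parallel major.

I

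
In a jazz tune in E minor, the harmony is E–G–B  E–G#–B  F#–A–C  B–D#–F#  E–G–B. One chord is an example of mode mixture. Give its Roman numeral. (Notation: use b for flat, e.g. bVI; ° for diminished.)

I

E minor has the diatonic set Em, F#dim, G, Am, B, C, D (with V from harmonic minor). E–G–B = Em, F#–A–C = F#dim and B–D#–F# = B are all diatonic. E–G#–B is not: scale degree 1 in E minor carries Em (i). In E major the chord on that degree is E, so here it functions as I, borrowed from the parallel major.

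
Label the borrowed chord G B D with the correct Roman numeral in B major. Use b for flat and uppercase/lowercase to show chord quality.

In B major scale degree 6 is G#; G is its lowered form, from B minor. G–B–D is a major chord — the form found in B minor, not the diatonic vi (G#m). Borrowed into B major it is written bVI.

bVI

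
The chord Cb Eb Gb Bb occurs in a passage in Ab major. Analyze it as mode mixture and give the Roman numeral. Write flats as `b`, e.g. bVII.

Cb is the lowered form of scale degree 3 in Ab major (the diatonic degree 3 is C). Diatonically Ab major has Cm (iii) on that degree; Cb–Eb–Gb–Bb is instead the major-seventh chord native to Ab minor, so it takes the label bIIImaj7.

bIIImaj7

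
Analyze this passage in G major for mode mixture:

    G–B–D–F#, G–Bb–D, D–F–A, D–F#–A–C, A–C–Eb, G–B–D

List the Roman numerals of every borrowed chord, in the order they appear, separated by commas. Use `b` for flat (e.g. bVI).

i, v, ii°

In G major the diatonic chords are G, Am, Bm, C, D, Em, F#dim. Of the given chords, G–B–D–F# = Gmaj7, D–F#–A–C = D7 and G–B–D = G are diatonic. G–Bb–D doesn't fit — on degree 1 G major would have G (I). Gm is the degree-1 chord of G minor, so it is the borrowed i. D–F–A doesn't fit — on degree 5 G major would have D (V). Dm is the degree-5 chord of G minor, so it is the borrowed v. A–C–Eb is not: scale degree 2 in G major carries Am (ii). In G minor the chord on that degree is Adim, so here it functions as ii°, borrowed from the parallel minor.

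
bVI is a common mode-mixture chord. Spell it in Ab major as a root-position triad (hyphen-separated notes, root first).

Fb-Ab-Cb

bVI is built on the lowered scale degree 6. In Ab major degree 6 is F; lowered it becomes Fb. Stacking thirds in Ab minor on Fb gives Fb–Ab–Cb.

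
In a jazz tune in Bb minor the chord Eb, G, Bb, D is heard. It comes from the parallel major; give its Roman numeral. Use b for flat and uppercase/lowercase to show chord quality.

IVmaj7

The root Eb is the diatonic 4th degree of Bb minor; the borrowing shows in the chord quality. Eb–G–Bb–D is a major-seventh chord — the form found in Bb major, not the diatonic iv (Ebm). Borrowed into Bb minor it is written IVmaj7.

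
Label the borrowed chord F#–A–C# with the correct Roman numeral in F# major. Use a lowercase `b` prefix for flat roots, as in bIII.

i

The root F# is the diatonic 1st degree of F# major; the borrowing shows in the chord quality. The diatonic chord on degree 1 would be F# (I), but F#–A–C# is the minor chord from F# minor. As a borrowed chord it is labeled i.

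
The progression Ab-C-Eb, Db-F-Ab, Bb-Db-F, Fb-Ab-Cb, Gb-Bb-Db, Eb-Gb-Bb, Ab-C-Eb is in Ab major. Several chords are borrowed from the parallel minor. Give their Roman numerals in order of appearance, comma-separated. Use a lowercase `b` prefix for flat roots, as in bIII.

In Ab major the diatonic chords are Ab, Bbm, Cm, Db, Eb, Fm, Gdim. Ab–C–Eb = Ab, Db–F–Ab = Db and Bb–Db–F = Bbm are all diatonic. But Fb–Ab–Cb is foreign: the diatonic vi on degree 6 is Fm, whereas Fb comes from Ab minor. It is labeled bVI. Gb–Bb–Db is not: scale degree 7 in Ab major carries Gdim (vii°). In Ab minor the chord on that degree is Gb, so here it functions as bVII, borrowed from the parallel minor. Eb–Gb–Bb doesn't fit — on degree 5 Ab major would have Eb (V). Ebm is the degree-5 chord of Ab minor, so it is the borrowed v.

bVI, bVII, v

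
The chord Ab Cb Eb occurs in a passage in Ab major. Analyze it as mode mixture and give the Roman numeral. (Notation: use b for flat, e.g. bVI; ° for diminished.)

Ab is scale degree 1 in Ab major. The diatonic chord on degree 1 would be Ab (I), but Ab–Cb–Eb is the minor chord from Ab minor. As a borrowed chord it is labeled i.

i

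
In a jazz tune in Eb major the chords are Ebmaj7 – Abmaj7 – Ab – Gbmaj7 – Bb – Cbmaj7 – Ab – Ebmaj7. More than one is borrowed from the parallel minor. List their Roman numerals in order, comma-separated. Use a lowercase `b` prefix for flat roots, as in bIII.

bIIImaj7, bVImaj7

In Eb major the diatonic chords are Eb, Fm, Gm, Ab, Bb, Cm, Ddim. Ebmaj7, Abmaj7, Ab and Bb all belong to that set. Gbmaj7 (Gb–Bb–Db–F) doesn't fit — on degree 3 Eb major would have Gm (iii). Gbmaj7 is the degree-3 chord of Eb minor, so it is the borrowed bIIImaj7. Cbmaj7 (Cb–Eb–Gb–Bb) doesn't fit — on degree 6 Eb major would have Cm (vi). Cbmaj7 is the degree-6 chord of Eb minor, so it is the borrowed bVImaj7.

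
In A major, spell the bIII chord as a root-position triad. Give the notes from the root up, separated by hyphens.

Scale degree 3 in A major is C#. bIII uses the lowered form, C, taken from A minor. In A minor the chord on C is C–E–G.

C-E-G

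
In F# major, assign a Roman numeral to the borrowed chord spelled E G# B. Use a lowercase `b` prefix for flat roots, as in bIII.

E is the lowered form of scale degree 7 in F# major (the diatonic degree 7 is E#). E–G#–B is a major chord — the form found in F# minor, not the diatonic vii° (E#dim). Borrowed into F# major it is written bVII.

bVII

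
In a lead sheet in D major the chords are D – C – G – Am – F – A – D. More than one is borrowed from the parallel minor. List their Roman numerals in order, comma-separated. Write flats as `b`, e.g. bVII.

D major has the diatonic set D, Em, F#m, G, A, Bm, C#dim. D, G and A are all diatonic. But C (C–E–G) is foreign: the diatonic vii° on degree 7 is C#dim, whereas C comes from D minor. It is labeled bVII. Am (A–C–E) doesn't fit — on degree 5 D major would have A (V). Am is the degree-5 chord of D minor, so it is the borrowed v. F (F–A–C) doesn't fit — on degree 3 D major would have F#m (iii). F is the degree-3 chord of D minor, so it is the borrowed bIII.

bVII, v, bIII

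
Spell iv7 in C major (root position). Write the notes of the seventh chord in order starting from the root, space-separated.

The root, F, is scale degree 4 — the same note in C major and C minor; only the chord quality changes. Stacking thirds in C minor on F gives F–Ab–C–Eb.

F Ab C Eb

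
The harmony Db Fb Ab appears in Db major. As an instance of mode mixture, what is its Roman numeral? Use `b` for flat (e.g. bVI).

Db is scale degree 1 in Db major. Db–Fb–Ab is a minor chord — the form found in Db minor, not the diatonic I (Db). Borrowed into Db major it is written i.

i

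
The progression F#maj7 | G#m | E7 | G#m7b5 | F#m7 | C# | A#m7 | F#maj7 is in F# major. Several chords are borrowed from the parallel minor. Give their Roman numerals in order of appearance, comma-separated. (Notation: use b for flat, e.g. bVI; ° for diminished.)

bVII7, iiø7, i7

The diatonic triads in F# major are F#, G#m, A#m, B, C#, D#m, E#dim. F#maj7, G#m, C# and A#m7 are all diatonic. E7 (E–G#–B–D) is not: scale degree 7 in F# major carries E#dim (vii°). In F# minor the chord on that degree is E7, so here it functions as bVII7, borrowed from the parallel minor. G#m7b5 (G#–B–D–F#) doesn't fit — on degree 2 F# major would have G#m (ii). G#m7b5 is the degree-2 chord of F# minor, so it is the borrowed iiø7. F#m7 (F#–A–C#–E) is not: scale degree 1 in F# major carries F# (I). In F# minor the chord on that degree is F#m7, so here it functions as i7, borrowed from the parallel minor.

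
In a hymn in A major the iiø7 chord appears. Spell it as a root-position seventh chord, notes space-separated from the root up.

B D F A

The root, B, is scale degree 2 — the same note in A major and A minor; only the chord quality changes. Stacking thirds in A minor on B gives B–D–F–A.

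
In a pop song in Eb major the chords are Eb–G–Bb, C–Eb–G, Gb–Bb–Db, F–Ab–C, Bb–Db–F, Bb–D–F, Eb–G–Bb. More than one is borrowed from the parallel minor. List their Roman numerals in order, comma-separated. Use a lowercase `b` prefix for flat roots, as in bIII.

Eb major has the diatonic set Eb, Fm, Gm, Ab, Bb, Cm, Ddim. Eb–G–Bb = Eb, C–Eb–G = Cm, F–Ab–C = Fm and Bb–D–F = Bb all belong to that set. But Gb–Bb–Db is foreign: the diatonic iii on degree 3 is Gm, whereas Gb comes from Eb minor. It is labeled bIII. Bb–Db–F doesn't fit — on degree 5 Eb major would have Bb (V). Bbm is the degree-5 chord of Eb minor, so it is the borrowed v.

bIII, v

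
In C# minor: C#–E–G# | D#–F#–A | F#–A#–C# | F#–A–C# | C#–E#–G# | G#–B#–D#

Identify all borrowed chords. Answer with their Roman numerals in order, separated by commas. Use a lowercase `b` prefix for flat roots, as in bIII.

IV, I

The diatonic triads in C# minor (with V from harmonic minor) are C#m, D#dim, E, F#m, G#, A, B. C#–E–G# = C#m, D#–F#–A = D#dim, F#–A–C# = F#m and G#–B#–D# = G# all belong to that set. F#–A#–C# doesn't fit — on degree 4 C# minor would have F#m (iv). F# is the degree-4 chord of C# major, so it is the borrowed IV. C#–E#–G# is not: scale degree 1 in C# minor carries C#m (i). In C# major the chord on that degree is C#, so here it functions as I, borrowed from the parallel major.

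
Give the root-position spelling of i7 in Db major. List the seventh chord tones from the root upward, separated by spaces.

i7 is built on scale degree 1, which is Db in both Db major and its parallel. Building the minor-seventh chord from the parallel minor on Db: Db–Fb–Ab–Cb.

Db Fb Ab Cb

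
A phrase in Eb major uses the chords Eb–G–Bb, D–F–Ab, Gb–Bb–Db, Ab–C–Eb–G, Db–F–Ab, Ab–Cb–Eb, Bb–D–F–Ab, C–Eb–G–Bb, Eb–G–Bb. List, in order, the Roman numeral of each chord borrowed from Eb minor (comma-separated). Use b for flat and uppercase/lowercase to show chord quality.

bIII, bVII, iv

Eb major has the diatonic set Eb, Fm, Gm, Ab, Bb, Cm, Ddim. Eb–G–Bb = Eb, D–F–Ab = Ddim, Ab–C–Eb–G = Abmaj7, Bb–D–F–Ab = Bb7 and C–Eb–G–Bb = Cm7 are all diatonic. But Gb–Bb–Db is foreign: the diatonic iii on degree 3 is Gm, whereas Gb comes from Eb minor. It is labeled bIII. Db–F–Ab is not: scale degree 7 in Eb major carries Ddim (vii°). In Eb minor the chord on that degree is Db, so here it functions as bVII, borrowed from the parallel minor. But Ab–Cb–Eb is foreign: the diatonic IV on degree 4 is Ab, whereas Abm comes from Eb minor. It is labeled iv.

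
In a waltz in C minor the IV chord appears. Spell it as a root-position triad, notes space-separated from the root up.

IV is built on scale degree 4, which is F in both C minor and its parallel. Stacking thirds in C major on F gives F–A–C.

F A C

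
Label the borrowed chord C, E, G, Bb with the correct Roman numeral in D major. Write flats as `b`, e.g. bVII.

The root C is the lowered 7th scale degree — diatonically D major has C# there. Diatonically D major has C#dim (vii°) on that degree; C–E–G–Bb is instead the dominant-seventh chord native to D minor, so it takes the label bVII7.

bVII7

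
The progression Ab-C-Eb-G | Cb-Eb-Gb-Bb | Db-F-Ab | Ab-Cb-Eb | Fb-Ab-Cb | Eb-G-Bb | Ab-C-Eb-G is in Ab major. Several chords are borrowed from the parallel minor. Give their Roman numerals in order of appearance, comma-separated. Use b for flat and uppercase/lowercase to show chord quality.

bIIImaj7, i, bVI

In Ab major the diatonic chords are Ab, Bbm, Cm, Db, Eb, Fm, Gdim. Ab–C–Eb–G = Abmaj7, Db–F–Ab = Db and Eb–G–Bb = Eb are all diatonic. But Cb–Eb–Gb–Bb is foreign: the diatonic iii on degree 3 is Cm, whereas Cbmaj7 comes from Ab minor. It is labeled bIIImaj7. Ab–Cb–Eb doesn't fit — on degree 1 Ab major would have Ab (I). Abm is the degree-1 chord of Ab minor, so it is the borrowed i. Fb–Ab–Cb doesn't fit — on degree 6 Ab major would have Fm (vi). Fb is the degree-6 chord of Ab minor, so it is the borrowed bVI.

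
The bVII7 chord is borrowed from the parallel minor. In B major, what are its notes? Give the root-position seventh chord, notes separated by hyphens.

The root of bVII7 is the lowered 7th degree: A# becomes A. Stacking thirds in B minor on A gives A–C#–E–G.

A-C#-E-G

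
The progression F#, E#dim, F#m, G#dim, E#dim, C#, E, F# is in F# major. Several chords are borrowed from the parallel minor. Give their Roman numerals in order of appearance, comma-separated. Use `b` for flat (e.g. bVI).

i, ii°, bVII

In F# major the diatonic chords are F#, G#m, A#m, B, C#, D#m, E#dim. F#, E#dim and C# all belong to that set. F#m (F#–A–C#) doesn't fit — on degree 1 F# major would have F# (I). F#m is the degree-1 chord of F# minor, so it is the borrowed i. G#dim (G#–B–D) is not: scale degree 2 in F# major carries G#m (ii). In F# minor the chord on that degree is G#dim, so here it functions as ii°, borrowed from the parallel minor. But E (E–G#–B) is foreign: the diatonic vii° on degree 7 is E#dim, whereas E comes from F# minor. It is labeled bVII.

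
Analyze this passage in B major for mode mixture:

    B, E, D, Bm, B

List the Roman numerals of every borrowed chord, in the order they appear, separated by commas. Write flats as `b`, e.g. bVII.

B major has the diatonic set B, C#m, D#m, E, F#, G#m, A#dim. Of the given chords, B and E are diatonic. But D (D–F#–A) is foreign: the diatonic iii on degree 3 is D#m, whereas D comes from B minor. It is labeled bIII. Bm (B–D–F#) is not: scale degree 1 in B major carries B (I). In B minor the chord on that degree is Bm, so here it functions as i, borrowed from the parallel minor.

bIII, i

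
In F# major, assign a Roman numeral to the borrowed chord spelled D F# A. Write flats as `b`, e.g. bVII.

D is the lowered form of scale degree 6 in F# major (the diatonic degree 6 is D#). The diatonic chord on degree 6 would be D#m (vi), but D–F#–A is the major chord from F# minor. As a borrowed chord it is labeled bVI.

bVI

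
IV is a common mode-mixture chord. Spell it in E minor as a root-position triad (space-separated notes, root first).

A C# E

The root, A, is scale degree 4 — the same note in E minor and E major; only the chord quality changes. Stacking thirds in E major on A gives A–C#–E.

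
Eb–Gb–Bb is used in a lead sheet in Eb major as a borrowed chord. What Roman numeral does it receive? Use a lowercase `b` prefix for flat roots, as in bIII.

Eb is scale degree 1 in Eb major. Eb–Gb–Bb is a minor chord — the form found in Eb minor, not the diatonic I (Eb). Borrowed into Eb major it is written i.

i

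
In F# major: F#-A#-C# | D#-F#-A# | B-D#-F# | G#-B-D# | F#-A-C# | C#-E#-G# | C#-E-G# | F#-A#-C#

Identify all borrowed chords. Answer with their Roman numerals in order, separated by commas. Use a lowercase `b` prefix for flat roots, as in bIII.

i, v

F# major has the diatonic set F#, G#m, A#m, B, C#, D#m, E#dim. F#–A#–C# = F#, D#–F#–A# = D#m, B–D#–F# = B, G#–B–D# = G#m and C#–E#–G# = C# all belong to that set. F#–A–C# is not: scale degree 1 in F# major carries F# (I). In F# minor the chord on that degree is F#m, so here it functions as i, borrowed from the parallel minor. C#–E–G# doesn't fit — on degree 5 F# major would have C# (V). C#m is the degree-5 chord of F# minor, so it is the borrowed v.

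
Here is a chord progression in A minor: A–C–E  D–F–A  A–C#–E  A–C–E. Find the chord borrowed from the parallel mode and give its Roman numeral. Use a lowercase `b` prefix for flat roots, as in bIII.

I

The diatonic triads in A minor (with V from harmonic minor) are Am, Bdim, C, Dm, E, F, G. A–C–E = Am and D–F–A = Dm are both diatonic. A–C#–E doesn't fit — on degree 1 A minor would have Am (i). A is the degree-1 chord of A major, so it is the borrowed I.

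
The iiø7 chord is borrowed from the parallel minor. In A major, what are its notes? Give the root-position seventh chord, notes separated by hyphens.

The root, B, is scale degree 2 — the same note in A major and A minor; only the chord quality changes. Building the half-diminished-seventh chord from the parallel minor on B: B–D–F–A.

B-D-F-A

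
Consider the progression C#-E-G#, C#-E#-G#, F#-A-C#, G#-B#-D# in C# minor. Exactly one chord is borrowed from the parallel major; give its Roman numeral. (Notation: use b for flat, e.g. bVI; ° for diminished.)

I

C# minor has the diatonic set C#m, D#dim, E, F#m, G#, A, B (with V from harmonic minor). Of the given chords, C#–E–G# = C#m, F#–A–C# = F#m and G#–B#–D# = G# are diatonic. C#–E#–G# is not: scale degree 1 in C# minor carries C#m (i). In C# major the chord on that degree is C#, so here it functions as I, borrowed from the parallel major.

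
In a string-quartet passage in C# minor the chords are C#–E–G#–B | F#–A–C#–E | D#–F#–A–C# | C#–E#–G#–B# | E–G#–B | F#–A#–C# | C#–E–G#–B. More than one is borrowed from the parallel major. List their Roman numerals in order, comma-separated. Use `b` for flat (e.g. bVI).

C# minor has the diatonic set C#m, D#dim, E, F#m, G#, A, B (with V from harmonic minor). C#–E–G#–B = C#m7, F#–A–C#–E = F#m7, D#–F#–A–C# = D#m7b5 and E–G#–B = E all belong to that set. But C#–E#–G#–B# is foreign: the diatonic i on degree 1 is C#m, whereas C#maj7 comes from C# major. It is labeled Imaj7. F#–A#–C# is not: scale degree 4 in C# minor carries F#m (iv). In C# major the chord on that degree is F#, so here it functions as IV, borrowed from the parallel major.

Imaj7, IV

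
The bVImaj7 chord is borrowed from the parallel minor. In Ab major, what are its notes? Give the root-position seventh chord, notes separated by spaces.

bVImaj7 is built on the lowered scale degree 6. In Ab major degree 6 is F; lowered it becomes Fb. In Ab minor the chord on Fb is Fb–Ab–Cb–Eb.

Fb Ab Cb Eb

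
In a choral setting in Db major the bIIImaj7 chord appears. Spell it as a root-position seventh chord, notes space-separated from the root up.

Scale degree 3 in Db major is F. bIIImaj7 uses the lowered form, Fb, taken from Db minor. Building the major-seventh chord from the parallel minor on Fb: Fb–Ab–Cb–Eb.

Fb Ab Cb Eb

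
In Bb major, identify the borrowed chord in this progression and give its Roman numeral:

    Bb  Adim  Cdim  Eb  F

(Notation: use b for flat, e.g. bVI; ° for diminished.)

ii°

The diatonic triads in Bb major are Bb, Cm, Dm, Eb, F, Gm, Adim. Of the given chords, Bb, Adim, Eb and F are diatonic. Cdim (C–Eb–Gb) doesn't fit — on degree 2 Bb major would have Cm (ii). Cdim is the degree-2 chord of Bb minor, so it is the borrowed ii°.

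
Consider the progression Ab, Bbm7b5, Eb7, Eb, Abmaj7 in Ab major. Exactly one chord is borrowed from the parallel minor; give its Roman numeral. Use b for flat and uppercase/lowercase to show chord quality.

iiø7

Ab major has the diatonic set Ab, Bbm, Cm, Db, Eb, Fm, Gdim. Ab, Eb7, Eb and Abmaj7 all belong to that set. Bbm7b5 (Bb–Db–Fb–Ab) is not: scale degree 2 in Ab major carries Bbm (ii). In Ab minor the chord on that degree is Bbm7b5, so here it functions as iiø7, borrowed from the parallel minor.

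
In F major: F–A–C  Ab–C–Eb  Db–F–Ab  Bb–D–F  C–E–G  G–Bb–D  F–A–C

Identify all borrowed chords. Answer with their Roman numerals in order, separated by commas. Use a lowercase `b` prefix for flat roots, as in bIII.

bIII, bVI

In F major the diatonic chords are F, Gm, Am, Bb, C, Dm, Edim. F–A–C = F, Bb–D–F = Bb, C–E–G = C and G–Bb–D = Gm all belong to that set. But Ab–C–Eb is foreign: the diatonic iii on degree 3 is Am, whereas Ab comes from F minor. It is labeled bIII. But Db–F–Ab is foreign: the diatonic vi on degree 6 is Dm, whereas Db comes from F minor. It is labeled bVI.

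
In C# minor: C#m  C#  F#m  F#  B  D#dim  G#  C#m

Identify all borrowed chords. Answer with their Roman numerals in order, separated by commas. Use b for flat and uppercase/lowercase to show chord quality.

I, IV

The diatonic triads in C# minor (with V from harmonic minor) are C#m, D#dim, E, F#m, G#, A, B. C#m, F#m, B, D#dim and G# are all diatonic. But C# (C#–E#–G#) is foreign: the diatonic i on degree 1 is C#m, whereas C# comes from C# major. It is labeled I. F# (F#–A#–C#) doesn't fit — on degree 4 C# minor would have F#m (iv). F# is the degree-4 chord of C# major, so it is the borrowed IV.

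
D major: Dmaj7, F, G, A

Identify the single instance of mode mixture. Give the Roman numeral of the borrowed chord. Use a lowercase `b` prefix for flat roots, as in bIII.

In D major the diatonic chords are D, Em, F#m, G, A, Bm, C#dim. Of the given chords, Dmaj7, G and A are diatonic. But F (F–A–C) is foreign: the diatonic iii on degree 3 is F#m, whereas F comes from D minor. It is labeled bIII.

bIII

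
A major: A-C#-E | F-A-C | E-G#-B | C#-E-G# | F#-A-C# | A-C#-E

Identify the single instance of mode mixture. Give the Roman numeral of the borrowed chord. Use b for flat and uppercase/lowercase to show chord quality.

The diatonic triads in A major are A, Bm, C#m, D, E, F#m, G#dim. A–C#–E = A, E–G#–B = E, C#–E–G# = C#m and F#–A–C# = F#m all belong to that set. F–A–C doesn't fit — on degree 6 A major would have F#m (vi). F is the degree-6 chord of A minor, so it is the borrowed bVI.

bVI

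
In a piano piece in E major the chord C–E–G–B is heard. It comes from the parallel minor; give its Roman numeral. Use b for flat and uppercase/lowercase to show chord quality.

The root C is the lowered 6th scale degree — diatonically E major has C# there. The diatonic chord on degree 6 would be C#m (vi), but C–E–G–B is the major-seventh chord from E minor. As a borrowed chord it is labeled bVImaj7.

bVImaj7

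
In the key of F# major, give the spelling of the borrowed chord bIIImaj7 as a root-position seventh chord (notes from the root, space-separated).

A C# E G#

The root of bIIImaj7 is the lowered 3rd degree: A# becomes A. Building the major-seventh chord from the parallel minor on A: A–C#–E–G#.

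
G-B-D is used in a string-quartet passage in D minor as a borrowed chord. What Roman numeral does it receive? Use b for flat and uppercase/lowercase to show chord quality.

The root G is the diatonic 4th degree of D minor; the borrowing shows in the chord quality. Diatonically D minor has Gm (iv) on that degree; G–B–D is instead the major chord native to D major, so it takes the label IV.

IV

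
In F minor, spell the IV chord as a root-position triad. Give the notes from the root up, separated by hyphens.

IV is built on scale degree 4, which is Bb in both F minor and its parallel. In F major the chord on Bb is Bb–D–F.

Bb-D-F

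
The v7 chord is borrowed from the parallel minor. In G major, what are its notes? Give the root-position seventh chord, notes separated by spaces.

D F A C

v7 is built on scale degree 5, which is D in both G major and its parallel. Stacking thirds in G minor on D gives D–F–A–C.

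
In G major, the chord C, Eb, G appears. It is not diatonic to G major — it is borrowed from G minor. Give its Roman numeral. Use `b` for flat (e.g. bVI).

C is scale degree 4 in G major. Diatonically G major has C (IV) on that degree; C–Eb–G is instead the minor chord native to G minor, so it takes the label iv.

iv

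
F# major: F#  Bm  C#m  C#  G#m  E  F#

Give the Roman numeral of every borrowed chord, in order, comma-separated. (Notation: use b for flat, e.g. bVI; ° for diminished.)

F# major has the diatonic set F#, G#m, A#m, B, C#, D#m, E#dim. Of the given chords, F#, C# and G#m are diatonic. Bm (B–D–F#) is not: scale degree 4 in F# major carries B (IV). In F# minor the chord on that degree is Bm, so here it functions as iv, borrowed from the parallel minor. C#m (C#–E–G#) doesn't fit — on degree 5 F# major would have C# (V). C#m is the degree-5 chord of F# minor, so it is the borrowed v. E (E–G#–B) is not: scale degree 7 in F# major carries E#dim (vii°). In F# minor the chord on that degree is E, so here it functions as bVII, borrowed from the parallel minor.

iv, v, bVII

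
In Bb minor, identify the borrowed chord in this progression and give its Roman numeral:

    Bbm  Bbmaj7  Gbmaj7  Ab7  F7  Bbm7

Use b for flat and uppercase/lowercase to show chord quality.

In Bb minor (with V from harmonic minor) the diatonic chords are Bbm, Cdim, Db, Ebm, F, Gb, Ab. Of the given chords, Bbm, Gbmaj7, Ab7, F7 and Bbm7 are diatonic. Bbmaj7 (Bb–D–F–A) is not: scale degree 1 in Bb minor carries Bbm (i). In Bb major the chord on that degree is Bbmaj7, so here it functions as Imaj7, borrowed from the parallel major.

Imaj7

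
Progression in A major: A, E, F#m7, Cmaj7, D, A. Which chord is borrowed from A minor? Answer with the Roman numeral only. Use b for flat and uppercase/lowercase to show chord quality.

The diatonic triads in A major are A, Bm, C#m, D, E, F#m, G#dim. A, E, F#m7 and D are all diatonic. Cmaj7 (C–E–G–B) is not: scale degree 3 in A major carries C#m (iii). In A minor the chord on that degree is Cmaj7, so here it functions as bIIImaj7, borrowed from the parallel minor.

bIIImaj7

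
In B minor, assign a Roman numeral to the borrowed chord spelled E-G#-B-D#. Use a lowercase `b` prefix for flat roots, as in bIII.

E is scale degree 4 in B minor. Diatonically B minor has Em (iv) on that degree; E–G#–B–D# is instead the major-seventh chord native to B major, so it takes the label IVmaj7.

IVmaj7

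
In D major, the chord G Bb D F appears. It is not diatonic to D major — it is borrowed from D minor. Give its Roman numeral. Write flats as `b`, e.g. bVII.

The root G is the diatonic 4th degree of D major; the borrowing shows in the chord quality. The diatonic chord on degree 4 would be G (IV), but G–Bb–D–F is the minor-seventh chord from D minor. As a borrowed chord it is labeled iv7.

iv7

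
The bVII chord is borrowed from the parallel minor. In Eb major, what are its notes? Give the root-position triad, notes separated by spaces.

Db F Ab

The root of bVII is the lowered 7th degree: D becomes Db. Building the major chord from the parallel minor on Db: Db–F–Ab.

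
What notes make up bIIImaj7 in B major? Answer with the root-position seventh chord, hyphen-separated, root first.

D-F#-A-C#

bIIImaj7 is built on the lowered scale degree 3. In B major degree 3 is D#; lowered it becomes D. Building the major-seventh chord from the parallel minor on D: D–F#–A–C#.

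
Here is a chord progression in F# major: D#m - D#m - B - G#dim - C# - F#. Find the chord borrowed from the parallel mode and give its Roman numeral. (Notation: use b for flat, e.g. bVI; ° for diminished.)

ii°

F# major has the diatonic set F#, G#m, A#m, B, C#, D#m, E#dim. D#m, B, C# and F# all belong to that set. G#dim (G#–B–D) is not: scale degree 2 in F# major carries G#m (ii). In F# minor the chord on that degree is G#dim, so here it functions as ii°, borrowed from the parallel minor.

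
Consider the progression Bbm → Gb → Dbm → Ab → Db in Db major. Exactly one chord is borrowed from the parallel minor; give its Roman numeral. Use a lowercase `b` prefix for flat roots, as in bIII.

i

Db major has the diatonic set Db, Ebm, Fm, Gb, Ab, Bbm, Cdim. Bbm, Gb, Ab and Db all belong to that set. Dbm (Db–Fb–Ab) doesn't fit — on degree 1 Db major would have Db (I). Dbm is the degree-1 chord of Db minor, so it is the borrowed i.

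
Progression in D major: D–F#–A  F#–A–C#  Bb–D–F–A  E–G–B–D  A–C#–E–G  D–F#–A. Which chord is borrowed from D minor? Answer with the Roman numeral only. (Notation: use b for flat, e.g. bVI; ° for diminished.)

bVImaj7

In D major the diatonic chords are D, Em, F#m, G, A, Bm, C#dim. D–F#–A = D, F#–A–C# = F#m, E–G–B–D = Em7 and A–C#–E–G = A7 all belong to that set. Bb–D–F–A is not: scale degree 6 in D major carries Bm (vi). In D minor the chord on that degree is Bbmaj7, so here it functions as bVImaj7, borrowed from the parallel minor.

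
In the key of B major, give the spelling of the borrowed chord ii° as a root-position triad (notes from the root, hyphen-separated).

C#-E-G

ii° is built on scale degree 2, which is C# in both B major and its parallel. Stacking thirds in B minor on C# gives C#–E–G.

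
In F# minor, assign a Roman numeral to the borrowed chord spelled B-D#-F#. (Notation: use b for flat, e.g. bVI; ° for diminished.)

The root B is the diatonic 4th degree of F# minor; the borrowing shows in the chord quality. The diatonic chord on degree 4 would be Bm (iv), but B–D#–F# is the major chord from F# major. As a borrowed chord it is labeled IV.

IV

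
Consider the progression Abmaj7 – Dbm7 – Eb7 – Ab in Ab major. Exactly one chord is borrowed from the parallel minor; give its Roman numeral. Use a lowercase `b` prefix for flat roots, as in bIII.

Ab major has the diatonic set Ab, Bbm, Cm, Db, Eb, Fm, Gdim. Abmaj7, Eb7 and Ab all belong to that set. Dbm7 (Db–Fb–Ab–Cb) is not: scale degree 4 in Ab major carries Db (IV). In Ab minor the chord on that degree is Dbm7, so here it functions as iv7, borrowed from the parallel minor.

iv7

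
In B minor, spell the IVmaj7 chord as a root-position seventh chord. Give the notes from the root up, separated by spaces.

E G# B D#

The root, E, is scale degree 4 — the same note in B minor and B major; only the chord quality changes. Stacking thirds in B major on E gives E–G#–B–D#.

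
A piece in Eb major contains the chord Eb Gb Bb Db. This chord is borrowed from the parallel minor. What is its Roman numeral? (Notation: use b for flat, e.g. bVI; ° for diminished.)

i7

Eb is scale degree 1 in Eb major. The diatonic chord on degree 1 would be Eb (I), but Eb–Gb–Bb–Db is the minor-seventh chord from Eb minor. As a borrowed chord it is labeled i7.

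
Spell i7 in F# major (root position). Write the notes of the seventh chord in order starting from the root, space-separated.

i7 is built on scale degree 1, which is F# in both F# major and its parallel. Stacking thirds in F# minor on F# gives F#–A–C#–E.

F# A C# E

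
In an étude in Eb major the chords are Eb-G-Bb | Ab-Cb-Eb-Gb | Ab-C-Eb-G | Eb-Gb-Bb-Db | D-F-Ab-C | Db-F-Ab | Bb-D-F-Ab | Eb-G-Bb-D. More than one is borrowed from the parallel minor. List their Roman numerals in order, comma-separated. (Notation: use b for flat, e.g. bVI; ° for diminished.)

iv7, i7, bVII

Eb major has the diatonic set Eb, Fm, Gm, Ab, Bb, Cm, Ddim. Eb–G–Bb = Eb, Ab–C–Eb–G = Abmaj7, D–F–Ab–C = Dm7b5, Bb–D–F–Ab = Bb7 and Eb–G–Bb–D = Ebmaj7 all belong to that set. But Ab–Cb–Eb–Gb is foreign: the diatonic IV on degree 4 is Ab, whereas Abm7 comes from Eb minor. It is labeled iv7. But Eb–Gb–Bb–Db is foreign: the diatonic I on degree 1 is Eb, whereas Ebm7 comes from Eb minor. It is labeled i7. Db–F–Ab doesn't fit — on degree 7 Eb major would have Ddim (vii°). Db is the degree-7 chord of Eb minor, so it is the borrowed bVII.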